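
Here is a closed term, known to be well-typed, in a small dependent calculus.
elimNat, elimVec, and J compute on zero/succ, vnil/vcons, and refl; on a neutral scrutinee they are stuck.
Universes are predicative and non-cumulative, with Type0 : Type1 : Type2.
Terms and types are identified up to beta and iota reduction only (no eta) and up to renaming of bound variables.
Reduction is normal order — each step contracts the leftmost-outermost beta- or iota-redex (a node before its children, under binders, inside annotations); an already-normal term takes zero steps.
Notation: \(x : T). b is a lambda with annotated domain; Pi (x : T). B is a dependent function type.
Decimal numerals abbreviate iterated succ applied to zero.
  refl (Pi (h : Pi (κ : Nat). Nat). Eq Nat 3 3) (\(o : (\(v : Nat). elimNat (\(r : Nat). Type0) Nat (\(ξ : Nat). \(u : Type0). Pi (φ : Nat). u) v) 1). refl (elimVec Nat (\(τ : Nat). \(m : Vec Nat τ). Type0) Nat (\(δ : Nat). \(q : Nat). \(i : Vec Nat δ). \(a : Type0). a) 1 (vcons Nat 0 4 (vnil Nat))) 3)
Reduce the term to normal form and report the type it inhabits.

reduced normal form:
  refl (Pi (h : Pi (κ : Nat). Nat). Eq Nat 3 3) (\(o : Pi (v : Nat). Nat). refl Nat 3)
type:
  Eq (Pi (h : Pi (κ : Nat). Nat). Eq Nat 3 3) (\(o : Pi (v : Nat). Nat). refl Nat 3) (\(r : Pi (ξ : Nat). Nat). refl Nat 3)


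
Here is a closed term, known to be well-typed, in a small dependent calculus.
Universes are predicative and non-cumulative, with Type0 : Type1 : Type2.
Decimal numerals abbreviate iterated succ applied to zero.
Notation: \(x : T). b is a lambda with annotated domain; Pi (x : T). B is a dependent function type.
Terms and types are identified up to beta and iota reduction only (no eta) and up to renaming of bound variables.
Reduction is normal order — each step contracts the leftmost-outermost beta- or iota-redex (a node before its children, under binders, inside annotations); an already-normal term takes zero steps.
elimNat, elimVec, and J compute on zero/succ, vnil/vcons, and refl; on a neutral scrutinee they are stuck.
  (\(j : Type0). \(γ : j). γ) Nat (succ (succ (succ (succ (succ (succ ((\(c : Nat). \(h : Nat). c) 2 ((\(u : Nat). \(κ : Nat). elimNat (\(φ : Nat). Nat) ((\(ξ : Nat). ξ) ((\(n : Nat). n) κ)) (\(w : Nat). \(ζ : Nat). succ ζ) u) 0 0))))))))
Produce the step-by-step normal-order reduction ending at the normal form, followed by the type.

normal-order reduction:
  (\(j : Type0). \(γ : j). γ) Nat (succ (succ (succ (succ (succ (succ ((\(c : Nat). \(h : Nat). c) 2 ((\(u : Nat). \(κ : Nat). elimNat (\(φ : Nat). Nat) ((\(ξ : Nat). ξ) ((\(n : Nat). n) κ)) (\(w : Nat). \(ζ : Nat). succ ζ) u) 0 0))))))))
  ~> (\(j : Nat). j) (succ (succ (succ (succ (succ (succ ((\(γ : Nat). \(c : Nat). γ) 2 ((\(h : Nat). \(u : Nat). elimNat (\(κ : Nat). Nat) ((\(φ : Nat). φ) ((\(ξ : Nat). ξ) u)) (\(n : Nat). \(w : Nat). succ w) h) 0 0))))))))
  ~> succ (succ (succ (succ (succ (succ ((\(j : Nat). \(γ : Nat). j) 2 ((\(c : Nat). \(h : Nat). elimNat (\(u : Nat). Nat) ((\(κ : Nat). κ) ((\(φ : Nat). φ) h)) (\(ξ : Nat). \(n : Nat). succ n) c) 0 0)))))))
  ~> succ (succ (succ (succ (succ (succ ((\(j : Nat). 2) ((\(γ : Nat). \(c : Nat). elimNat (\(h : Nat). Nat) ((\(u : Nat). u) ((\(κ : Nat). κ) c)) (\(φ : Nat). \(ξ : Nat). succ ξ) γ) 0 0)))))))
  ~> 8
the term's type:
  Nat


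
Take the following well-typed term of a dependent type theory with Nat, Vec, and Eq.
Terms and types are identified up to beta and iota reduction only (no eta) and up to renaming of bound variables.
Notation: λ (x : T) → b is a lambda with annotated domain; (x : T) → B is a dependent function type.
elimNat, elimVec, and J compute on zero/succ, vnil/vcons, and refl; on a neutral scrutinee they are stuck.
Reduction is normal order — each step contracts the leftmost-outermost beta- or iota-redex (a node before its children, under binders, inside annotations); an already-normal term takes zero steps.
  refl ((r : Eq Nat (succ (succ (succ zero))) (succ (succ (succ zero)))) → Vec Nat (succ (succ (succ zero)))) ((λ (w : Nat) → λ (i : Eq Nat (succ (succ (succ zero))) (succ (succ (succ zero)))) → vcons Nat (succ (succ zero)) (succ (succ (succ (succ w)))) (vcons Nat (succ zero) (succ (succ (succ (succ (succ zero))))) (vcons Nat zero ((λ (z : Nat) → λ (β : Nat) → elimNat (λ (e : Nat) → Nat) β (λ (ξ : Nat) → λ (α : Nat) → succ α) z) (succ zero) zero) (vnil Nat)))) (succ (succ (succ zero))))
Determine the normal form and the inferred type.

normal form:
  refl ((r : Eq Nat (succ (succ (succ zero))) (succ (succ (succ zero)))) → Vec Nat (succ (succ (succ zero)))) (λ (w : Eq Nat (succ (succ (succ zero))) (succ (succ (succ zero)))) → vcons Nat (succ (succ zero)) (succ (succ (succ (succ (succ (succ (succ zero))))))) (vcons Nat (succ zero) (succ (succ (succ (succ (succ zero))))) (vcons Nat zero (succ zero) (vnil Nat))))
type:
  Eq ((r : Eq Nat (succ (succ (succ zero))) (succ (succ (succ zero)))) → Vec Nat (succ (succ (succ zero)))) (λ (w : Eq Nat (succ (succ (succ zero))) (succ (succ (succ zero)))) → vcons Nat (succ (succ zero)) (succ (succ (succ (succ (succ (succ (succ zero))))))) (vcons Nat (succ zero) (succ (succ (succ (succ (succ zero))))) (vcons Nat zero (succ zero) (vnil Nat)))) (λ (i : Eq Nat (succ (succ (succ zero))) (succ (succ (succ zero)))) → vcons Nat (succ (succ zero)) (succ (succ (succ (succ (succ (succ (succ zero))))))) (vcons Nat (succ zero) (succ (succ (succ (succ (succ zero))))) (vcons Nat zero (succ zero) (vnil Nat))))


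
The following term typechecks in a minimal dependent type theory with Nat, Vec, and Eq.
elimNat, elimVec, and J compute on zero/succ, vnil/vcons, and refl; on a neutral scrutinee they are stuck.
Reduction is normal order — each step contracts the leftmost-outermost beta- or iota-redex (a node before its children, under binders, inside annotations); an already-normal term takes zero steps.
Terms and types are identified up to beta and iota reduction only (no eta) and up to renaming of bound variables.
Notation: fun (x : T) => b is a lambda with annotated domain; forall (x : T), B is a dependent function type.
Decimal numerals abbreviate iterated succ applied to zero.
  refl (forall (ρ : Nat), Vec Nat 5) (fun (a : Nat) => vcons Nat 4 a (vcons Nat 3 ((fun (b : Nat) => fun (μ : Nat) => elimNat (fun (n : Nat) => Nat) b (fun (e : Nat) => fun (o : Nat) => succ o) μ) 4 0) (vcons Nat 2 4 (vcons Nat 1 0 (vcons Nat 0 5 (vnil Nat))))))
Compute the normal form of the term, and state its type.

reduced normal form:
  refl (forall (ρ : Nat), Vec Nat 5) (fun (a : Nat) => vcons Nat 4 a (vcons Nat 3 4 (vcons Nat 2 4 (vcons Nat 1 0 (vcons Nat 0 5 (vnil Nat))))))
inferred type:
  Eq (forall (ρ : Nat), Vec Nat 5) (fun (a : Nat) => vcons Nat 4 a (vcons Nat 3 4 (vcons Nat 2 4 (vcons Nat 1 0 (vcons Nat 0 5 (vnil Nat)))))) (fun (b : Nat) => vcons Nat 4 b (vcons Nat 3 4 (vcons Nat 2 4 (vcons Nat 1 0 (vcons Nat 0 5 (vnil Nat))))))


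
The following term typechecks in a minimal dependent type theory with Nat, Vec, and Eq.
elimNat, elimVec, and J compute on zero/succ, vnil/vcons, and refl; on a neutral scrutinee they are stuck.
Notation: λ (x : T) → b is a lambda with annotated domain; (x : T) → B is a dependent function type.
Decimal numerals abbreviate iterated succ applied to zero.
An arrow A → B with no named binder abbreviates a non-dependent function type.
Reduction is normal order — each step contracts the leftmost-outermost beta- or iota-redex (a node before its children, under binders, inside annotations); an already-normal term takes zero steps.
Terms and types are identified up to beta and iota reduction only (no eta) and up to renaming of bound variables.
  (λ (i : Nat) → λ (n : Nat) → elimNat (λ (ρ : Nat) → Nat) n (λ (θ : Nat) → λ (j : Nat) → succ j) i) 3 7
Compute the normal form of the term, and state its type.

reduced normal form:
  10
type:
  Nat


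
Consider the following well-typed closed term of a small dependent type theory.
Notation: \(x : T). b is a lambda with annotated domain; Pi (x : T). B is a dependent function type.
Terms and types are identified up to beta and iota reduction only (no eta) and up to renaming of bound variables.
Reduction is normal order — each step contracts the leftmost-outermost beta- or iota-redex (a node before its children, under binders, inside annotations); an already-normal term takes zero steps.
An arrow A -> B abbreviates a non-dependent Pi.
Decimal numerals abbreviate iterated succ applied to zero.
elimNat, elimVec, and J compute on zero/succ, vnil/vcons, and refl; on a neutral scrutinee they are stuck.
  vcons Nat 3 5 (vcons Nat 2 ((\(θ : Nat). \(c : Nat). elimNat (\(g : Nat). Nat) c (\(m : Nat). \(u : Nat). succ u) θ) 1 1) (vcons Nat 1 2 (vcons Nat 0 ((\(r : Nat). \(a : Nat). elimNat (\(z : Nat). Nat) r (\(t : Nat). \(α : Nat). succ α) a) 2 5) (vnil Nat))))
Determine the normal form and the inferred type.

reduced normal form:
  vcons Nat 3 5 (vcons Nat 2 2 (vcons Nat 1 2 (vcons Nat 0 7 (vnil Nat))))
inferred type:
  Vec Nat 4
observation: the leftmost-outermost redex is a beta-redex, and normalization takes 24 steps.


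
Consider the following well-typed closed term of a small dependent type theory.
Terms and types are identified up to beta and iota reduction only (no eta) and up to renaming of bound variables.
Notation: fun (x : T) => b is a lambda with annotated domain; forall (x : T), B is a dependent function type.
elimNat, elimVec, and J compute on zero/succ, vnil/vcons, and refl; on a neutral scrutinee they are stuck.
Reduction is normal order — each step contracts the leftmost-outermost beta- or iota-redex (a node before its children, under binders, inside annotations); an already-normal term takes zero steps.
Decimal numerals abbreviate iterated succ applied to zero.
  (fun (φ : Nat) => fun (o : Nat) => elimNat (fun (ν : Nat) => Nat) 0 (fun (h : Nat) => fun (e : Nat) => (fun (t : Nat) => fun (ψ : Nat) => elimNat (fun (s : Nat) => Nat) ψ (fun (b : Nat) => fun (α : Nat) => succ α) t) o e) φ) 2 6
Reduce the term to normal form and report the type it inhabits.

normal form:
  12
type:
  Nat
observation: the term reaches its normal form after 51 normal-order steps.


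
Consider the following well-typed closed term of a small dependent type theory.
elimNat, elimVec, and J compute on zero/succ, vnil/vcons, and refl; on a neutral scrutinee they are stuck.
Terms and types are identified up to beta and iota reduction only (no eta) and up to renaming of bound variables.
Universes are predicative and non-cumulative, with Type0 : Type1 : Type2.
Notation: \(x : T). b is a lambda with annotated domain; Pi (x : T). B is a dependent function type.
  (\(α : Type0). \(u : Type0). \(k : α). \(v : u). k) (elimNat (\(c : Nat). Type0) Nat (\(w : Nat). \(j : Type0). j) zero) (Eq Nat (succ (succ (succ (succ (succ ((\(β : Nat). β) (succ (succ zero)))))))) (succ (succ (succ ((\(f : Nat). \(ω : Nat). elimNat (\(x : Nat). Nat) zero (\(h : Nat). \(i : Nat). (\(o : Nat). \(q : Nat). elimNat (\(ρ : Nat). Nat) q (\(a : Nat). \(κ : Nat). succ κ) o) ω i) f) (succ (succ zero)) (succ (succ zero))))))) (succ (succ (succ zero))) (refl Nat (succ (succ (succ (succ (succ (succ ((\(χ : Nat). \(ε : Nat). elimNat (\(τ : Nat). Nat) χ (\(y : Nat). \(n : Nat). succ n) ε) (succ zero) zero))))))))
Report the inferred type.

type:
  Nat


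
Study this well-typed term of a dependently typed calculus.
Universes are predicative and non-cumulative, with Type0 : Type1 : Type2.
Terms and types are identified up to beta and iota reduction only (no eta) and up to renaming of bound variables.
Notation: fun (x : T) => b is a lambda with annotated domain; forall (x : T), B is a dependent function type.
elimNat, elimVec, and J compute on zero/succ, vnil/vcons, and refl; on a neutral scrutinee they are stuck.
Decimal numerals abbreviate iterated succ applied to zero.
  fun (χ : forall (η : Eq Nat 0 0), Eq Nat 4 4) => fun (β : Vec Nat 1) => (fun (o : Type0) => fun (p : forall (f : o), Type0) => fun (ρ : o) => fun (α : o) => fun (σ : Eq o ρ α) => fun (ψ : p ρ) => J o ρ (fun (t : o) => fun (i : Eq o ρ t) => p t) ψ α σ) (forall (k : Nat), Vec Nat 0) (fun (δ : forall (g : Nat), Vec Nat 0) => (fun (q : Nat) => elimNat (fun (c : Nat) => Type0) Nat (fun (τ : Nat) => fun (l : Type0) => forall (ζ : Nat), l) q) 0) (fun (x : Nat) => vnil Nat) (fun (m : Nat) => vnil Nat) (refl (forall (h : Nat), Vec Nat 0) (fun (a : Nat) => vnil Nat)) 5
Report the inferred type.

inferred type:
  forall (χ : forall (η : Eq Nat 0 0), Eq Nat 4 4), forall (β : Vec Nat 1), Nat


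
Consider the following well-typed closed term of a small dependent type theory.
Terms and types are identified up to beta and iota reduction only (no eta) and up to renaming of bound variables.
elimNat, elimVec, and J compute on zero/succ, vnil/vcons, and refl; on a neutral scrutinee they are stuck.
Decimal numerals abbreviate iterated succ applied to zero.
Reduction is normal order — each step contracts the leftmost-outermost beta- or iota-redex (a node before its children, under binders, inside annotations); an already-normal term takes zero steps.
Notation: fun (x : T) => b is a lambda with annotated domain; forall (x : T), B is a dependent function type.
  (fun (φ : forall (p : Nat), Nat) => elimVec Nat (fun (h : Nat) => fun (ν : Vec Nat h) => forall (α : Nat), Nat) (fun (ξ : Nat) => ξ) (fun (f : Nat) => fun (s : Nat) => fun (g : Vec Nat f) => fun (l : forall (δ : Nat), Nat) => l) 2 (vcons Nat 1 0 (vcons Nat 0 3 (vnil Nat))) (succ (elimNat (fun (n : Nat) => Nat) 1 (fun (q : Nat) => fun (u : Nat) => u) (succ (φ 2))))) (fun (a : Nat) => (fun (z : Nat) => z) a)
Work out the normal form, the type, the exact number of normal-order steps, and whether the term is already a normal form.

normal form:
  2
inferred type:
  Nat
reduction steps (normal order): 25
already normal: no
first redex: a beta-redex


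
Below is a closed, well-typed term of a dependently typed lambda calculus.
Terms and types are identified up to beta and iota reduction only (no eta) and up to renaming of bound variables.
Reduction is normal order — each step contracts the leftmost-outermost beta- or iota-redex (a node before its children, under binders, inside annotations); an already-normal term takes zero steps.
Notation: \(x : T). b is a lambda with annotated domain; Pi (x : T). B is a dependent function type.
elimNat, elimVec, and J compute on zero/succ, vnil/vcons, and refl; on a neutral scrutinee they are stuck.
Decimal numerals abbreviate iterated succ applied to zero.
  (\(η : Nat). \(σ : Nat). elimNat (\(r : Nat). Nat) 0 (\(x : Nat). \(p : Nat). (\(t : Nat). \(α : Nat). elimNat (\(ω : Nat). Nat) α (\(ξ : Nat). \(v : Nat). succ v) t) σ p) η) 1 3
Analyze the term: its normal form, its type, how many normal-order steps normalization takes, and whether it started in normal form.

normal form:
  3
type:
  Nat
normal-order step count: 18
already normal: no
first redex: a beta-redex


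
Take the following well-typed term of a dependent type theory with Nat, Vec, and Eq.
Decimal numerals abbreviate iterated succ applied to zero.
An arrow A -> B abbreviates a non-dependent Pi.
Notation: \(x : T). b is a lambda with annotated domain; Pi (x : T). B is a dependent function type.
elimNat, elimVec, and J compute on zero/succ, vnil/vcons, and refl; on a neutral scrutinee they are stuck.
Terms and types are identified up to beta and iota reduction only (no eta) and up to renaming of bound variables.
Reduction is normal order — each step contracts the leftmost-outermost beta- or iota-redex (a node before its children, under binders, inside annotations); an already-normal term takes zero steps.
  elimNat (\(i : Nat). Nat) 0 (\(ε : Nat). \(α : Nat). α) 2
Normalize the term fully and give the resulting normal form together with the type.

normal form:
  0
the term's type:
  Nat
observation: reduction starts at an elimNat iota-redex, and 7 normal-order steps reach the normal form.


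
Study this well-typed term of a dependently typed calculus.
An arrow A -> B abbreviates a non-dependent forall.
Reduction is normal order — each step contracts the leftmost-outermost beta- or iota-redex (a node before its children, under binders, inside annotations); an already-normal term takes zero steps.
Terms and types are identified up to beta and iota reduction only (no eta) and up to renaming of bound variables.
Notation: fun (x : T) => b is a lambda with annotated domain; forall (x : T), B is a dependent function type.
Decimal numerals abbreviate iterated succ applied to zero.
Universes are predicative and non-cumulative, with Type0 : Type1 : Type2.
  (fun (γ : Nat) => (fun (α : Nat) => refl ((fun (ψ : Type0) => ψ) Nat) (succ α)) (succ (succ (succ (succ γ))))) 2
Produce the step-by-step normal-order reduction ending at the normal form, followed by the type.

normal-order reduction sequence:
  (fun (γ : Nat) => (fun (α : Nat) => refl ((fun (ψ : Type0) => ψ) Nat) (succ α)) (succ (succ (succ (succ γ))))) 2
  ~> (fun (γ : Nat) => refl ((fun (α : Type0) => α) Nat) (succ γ)) 6
  ~> refl ((fun (γ : Type0) => γ) Nat) 7
  ~> refl Nat 7
type:
  Eq Nat 7 7


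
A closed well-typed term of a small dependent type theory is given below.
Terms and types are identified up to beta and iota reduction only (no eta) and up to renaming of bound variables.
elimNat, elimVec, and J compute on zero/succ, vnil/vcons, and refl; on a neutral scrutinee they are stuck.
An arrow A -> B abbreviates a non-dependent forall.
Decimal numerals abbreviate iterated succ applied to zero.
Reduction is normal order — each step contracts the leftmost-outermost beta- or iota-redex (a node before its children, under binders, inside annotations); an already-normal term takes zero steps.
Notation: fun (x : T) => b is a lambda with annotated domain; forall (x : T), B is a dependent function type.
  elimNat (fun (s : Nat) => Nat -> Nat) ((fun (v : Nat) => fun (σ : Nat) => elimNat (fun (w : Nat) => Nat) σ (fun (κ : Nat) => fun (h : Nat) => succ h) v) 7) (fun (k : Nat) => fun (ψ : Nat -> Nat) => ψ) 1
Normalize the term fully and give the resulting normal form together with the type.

normal form:
  fun (s : Nat) => succ (succ (succ (succ (succ (succ (succ s))))))
type:
  Nat -> Nat
observation: 27 normal-order steps separate the term from its normal form.


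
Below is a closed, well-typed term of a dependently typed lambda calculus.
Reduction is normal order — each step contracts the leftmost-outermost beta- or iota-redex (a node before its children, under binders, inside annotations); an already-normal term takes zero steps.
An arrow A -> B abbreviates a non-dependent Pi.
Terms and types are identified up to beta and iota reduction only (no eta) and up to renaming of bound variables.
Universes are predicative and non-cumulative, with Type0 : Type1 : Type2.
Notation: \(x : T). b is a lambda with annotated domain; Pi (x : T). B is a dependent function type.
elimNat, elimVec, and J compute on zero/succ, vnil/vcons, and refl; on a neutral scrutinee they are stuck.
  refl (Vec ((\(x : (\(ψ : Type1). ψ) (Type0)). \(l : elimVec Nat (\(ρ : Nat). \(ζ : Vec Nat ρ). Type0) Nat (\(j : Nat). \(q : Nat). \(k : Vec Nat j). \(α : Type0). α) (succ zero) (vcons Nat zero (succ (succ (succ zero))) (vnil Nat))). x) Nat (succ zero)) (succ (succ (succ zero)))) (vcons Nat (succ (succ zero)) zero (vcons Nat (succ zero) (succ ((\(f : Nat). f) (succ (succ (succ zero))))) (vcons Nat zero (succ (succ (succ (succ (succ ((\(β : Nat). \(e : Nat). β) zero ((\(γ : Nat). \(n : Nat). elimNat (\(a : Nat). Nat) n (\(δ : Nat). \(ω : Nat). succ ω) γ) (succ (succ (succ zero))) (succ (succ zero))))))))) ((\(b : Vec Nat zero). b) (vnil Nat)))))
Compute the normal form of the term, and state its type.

normal form:
  refl (Vec Nat (succ (succ (succ zero)))) (vcons Nat (succ (succ zero)) zero (vcons Nat (succ zero) (succ (succ (succ (succ zero)))) (vcons Nat zero (succ (succ (succ (succ (succ zero))))) (vnil Nat))))
type:
  Eq (Vec Nat (succ (succ (succ zero)))) (vcons Nat (succ (succ zero)) zero (vcons Nat (succ zero) (succ (succ (succ (succ zero)))) (vcons Nat zero (succ (succ (succ (succ (succ zero))))) (vnil Nat)))) (vcons Nat (succ (succ zero)) zero (vcons Nat (succ zero) (succ (succ (succ (succ zero)))) (vcons Nat zero (succ (succ (succ (succ (succ zero))))) (vnil Nat))))


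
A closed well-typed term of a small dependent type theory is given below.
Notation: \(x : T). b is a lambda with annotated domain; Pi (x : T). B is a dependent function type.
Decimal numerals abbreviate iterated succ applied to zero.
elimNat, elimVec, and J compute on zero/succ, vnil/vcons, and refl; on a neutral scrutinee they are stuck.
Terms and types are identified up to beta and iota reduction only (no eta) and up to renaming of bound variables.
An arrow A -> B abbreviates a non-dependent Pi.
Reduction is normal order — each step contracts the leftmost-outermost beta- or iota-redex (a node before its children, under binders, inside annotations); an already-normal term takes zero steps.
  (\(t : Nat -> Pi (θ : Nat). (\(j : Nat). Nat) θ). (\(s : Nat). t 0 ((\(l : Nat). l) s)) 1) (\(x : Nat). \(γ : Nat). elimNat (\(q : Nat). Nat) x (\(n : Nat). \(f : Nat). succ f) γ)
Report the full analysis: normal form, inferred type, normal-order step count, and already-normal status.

normal form:
  1
type:
  Nat
steps to reach normal form (normal order): 9
term was already normal: no
first redex: a beta-redex


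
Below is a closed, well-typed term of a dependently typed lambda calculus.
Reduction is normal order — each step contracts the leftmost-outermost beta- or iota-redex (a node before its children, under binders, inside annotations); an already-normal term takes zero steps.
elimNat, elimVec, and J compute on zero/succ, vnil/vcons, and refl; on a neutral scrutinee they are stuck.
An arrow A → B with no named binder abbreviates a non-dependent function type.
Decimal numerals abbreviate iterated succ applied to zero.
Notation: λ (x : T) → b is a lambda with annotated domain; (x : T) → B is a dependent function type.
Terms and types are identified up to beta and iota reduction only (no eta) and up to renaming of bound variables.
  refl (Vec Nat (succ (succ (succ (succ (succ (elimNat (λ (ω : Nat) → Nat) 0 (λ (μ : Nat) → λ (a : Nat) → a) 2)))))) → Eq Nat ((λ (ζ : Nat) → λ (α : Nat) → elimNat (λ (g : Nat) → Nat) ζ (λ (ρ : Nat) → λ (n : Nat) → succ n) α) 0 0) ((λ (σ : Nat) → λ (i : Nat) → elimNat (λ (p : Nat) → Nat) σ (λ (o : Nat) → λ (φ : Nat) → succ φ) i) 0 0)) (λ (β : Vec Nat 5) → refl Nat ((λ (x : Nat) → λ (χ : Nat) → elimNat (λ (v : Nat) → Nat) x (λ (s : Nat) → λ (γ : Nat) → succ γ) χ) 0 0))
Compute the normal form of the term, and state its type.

reduced normal form:
  refl (Vec Nat 5 → Eq Nat 0 0) (λ (ω : Vec Nat 5) → refl Nat 0)
inferred type:
  Eq (Vec Nat 5 → Eq Nat 0 0) (λ (ω : Vec Nat 5) → refl Nat 0) (λ (μ : Vec Nat 5) → refl Nat 0)


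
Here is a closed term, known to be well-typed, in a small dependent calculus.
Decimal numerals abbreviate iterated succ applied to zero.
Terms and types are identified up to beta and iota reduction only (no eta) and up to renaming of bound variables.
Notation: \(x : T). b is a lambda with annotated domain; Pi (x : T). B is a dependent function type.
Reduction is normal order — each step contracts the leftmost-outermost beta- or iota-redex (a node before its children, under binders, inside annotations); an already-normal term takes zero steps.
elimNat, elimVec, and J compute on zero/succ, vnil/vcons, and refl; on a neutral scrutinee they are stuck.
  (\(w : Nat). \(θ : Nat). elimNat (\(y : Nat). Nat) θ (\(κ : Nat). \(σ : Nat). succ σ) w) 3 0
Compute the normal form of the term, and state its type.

reduced normal form:
  3
type:
  Nat
observation: the leftmost-outermost redex is a beta-redex, and normalization takes 12 steps.


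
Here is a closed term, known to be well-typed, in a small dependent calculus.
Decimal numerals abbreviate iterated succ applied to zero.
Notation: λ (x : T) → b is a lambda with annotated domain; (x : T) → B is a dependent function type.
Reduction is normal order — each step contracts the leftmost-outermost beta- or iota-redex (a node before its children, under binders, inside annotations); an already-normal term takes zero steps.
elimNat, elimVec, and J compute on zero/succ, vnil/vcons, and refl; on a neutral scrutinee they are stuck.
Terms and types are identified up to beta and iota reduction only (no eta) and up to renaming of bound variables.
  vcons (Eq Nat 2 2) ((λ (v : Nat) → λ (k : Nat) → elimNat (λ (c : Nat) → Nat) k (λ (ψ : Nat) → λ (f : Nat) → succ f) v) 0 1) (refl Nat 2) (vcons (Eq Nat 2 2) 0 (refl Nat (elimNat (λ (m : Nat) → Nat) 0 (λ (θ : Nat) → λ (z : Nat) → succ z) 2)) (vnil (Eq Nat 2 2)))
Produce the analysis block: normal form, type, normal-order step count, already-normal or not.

reduced normal form:
  vcons (Eq Nat 2 2) 1 (refl Nat 2) (vcons (Eq Nat 2 2) 0 (refl Nat 2) (vnil (Eq Nat 2 2)))
type:
  Vec (Eq Nat 2 2) 2
steps to reach normal form (normal order): 10
term was already normal: no
first contracted redex: a beta-redex


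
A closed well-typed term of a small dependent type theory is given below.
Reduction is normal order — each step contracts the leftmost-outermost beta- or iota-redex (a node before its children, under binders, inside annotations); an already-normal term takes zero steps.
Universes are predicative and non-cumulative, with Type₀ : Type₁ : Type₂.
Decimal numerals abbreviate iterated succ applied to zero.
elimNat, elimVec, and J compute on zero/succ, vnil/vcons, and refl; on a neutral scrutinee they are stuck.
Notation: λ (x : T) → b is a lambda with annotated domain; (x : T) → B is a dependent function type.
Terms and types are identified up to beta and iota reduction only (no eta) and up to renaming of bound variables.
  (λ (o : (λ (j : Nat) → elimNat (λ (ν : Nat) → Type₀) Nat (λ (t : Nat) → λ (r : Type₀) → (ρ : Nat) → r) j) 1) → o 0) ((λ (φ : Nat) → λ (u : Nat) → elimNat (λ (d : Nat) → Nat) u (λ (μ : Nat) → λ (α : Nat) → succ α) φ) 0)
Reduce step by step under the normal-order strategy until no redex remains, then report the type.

reduction (normal order):
  (λ (o : (λ (j : Nat) → elimNat (λ (ν : Nat) → Type₀) Nat (λ (t : Nat) → λ (r : Type₀) → (ρ : Nat) → r) j) 1) → o 0) ((λ (φ : Nat) → λ (u : Nat) → elimNat (λ (d : Nat) → Nat) u (λ (μ : Nat) → λ (α : Nat) → succ α) φ) 0)
  ~> (λ (o : Nat) → λ (j : Nat) → elimNat (λ (ν : Nat) → Nat) j (λ (t : Nat) → λ (r : Nat) → succ r) o) 0 0
  ~> (λ (o : Nat) → elimNat (λ (j : Nat) → Nat) o (λ (ν : Nat) → λ (t : Nat) → succ t) 0) 0
  ~> elimNat (λ (o : Nat) → Nat) 0 (λ (j : Nat) → λ (ν : Nat) → succ ν) 0
  ~> 0
inferred type:
  Nat


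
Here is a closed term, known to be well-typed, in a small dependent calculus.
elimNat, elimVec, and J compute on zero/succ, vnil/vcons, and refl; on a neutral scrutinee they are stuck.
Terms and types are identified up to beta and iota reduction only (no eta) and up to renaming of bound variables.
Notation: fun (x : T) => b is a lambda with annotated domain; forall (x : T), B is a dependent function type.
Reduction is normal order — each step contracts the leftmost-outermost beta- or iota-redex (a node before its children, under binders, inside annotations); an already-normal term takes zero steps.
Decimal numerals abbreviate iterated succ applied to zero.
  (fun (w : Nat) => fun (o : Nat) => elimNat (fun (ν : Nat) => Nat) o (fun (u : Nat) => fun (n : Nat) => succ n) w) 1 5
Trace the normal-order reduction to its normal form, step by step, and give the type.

normal-order reduction sequence:
  (fun (w : Nat) => fun (o : Nat) => elimNat (fun (ν : Nat) => Nat) o (fun (u : Nat) => fun (n : Nat) => succ n) w) 1 5
  ~> (fun (w : Nat) => elimNat (fun (o : Nat) => Nat) w (fun (ν : Nat) => fun (u : Nat) => succ u) 1) 5
  ~> elimNat (fun (w : Nat) => Nat) 5 (fun (o : Nat) => fun (ν : Nat) => succ ν) 1
  ~> (fun (w : Nat) => fun (o : Nat) => succ o) 0 (elimNat (fun (ν : Nat) => Nat) 5 (fun (u : Nat) => fun (n : Nat) => succ n) 0)
  ~> (fun (w : Nat) => succ w) (elimNat (fun (o : Nat) => Nat) 5 (fun (ν : Nat) => fun (u : Nat) => succ u) 0)
  ~> succ (elimNat (fun (w : Nat) => Nat) 5 (fun (o : Nat) => fun (ν : Nat) => succ ν) 0)
  ~> 6
the term's type:
  Nat


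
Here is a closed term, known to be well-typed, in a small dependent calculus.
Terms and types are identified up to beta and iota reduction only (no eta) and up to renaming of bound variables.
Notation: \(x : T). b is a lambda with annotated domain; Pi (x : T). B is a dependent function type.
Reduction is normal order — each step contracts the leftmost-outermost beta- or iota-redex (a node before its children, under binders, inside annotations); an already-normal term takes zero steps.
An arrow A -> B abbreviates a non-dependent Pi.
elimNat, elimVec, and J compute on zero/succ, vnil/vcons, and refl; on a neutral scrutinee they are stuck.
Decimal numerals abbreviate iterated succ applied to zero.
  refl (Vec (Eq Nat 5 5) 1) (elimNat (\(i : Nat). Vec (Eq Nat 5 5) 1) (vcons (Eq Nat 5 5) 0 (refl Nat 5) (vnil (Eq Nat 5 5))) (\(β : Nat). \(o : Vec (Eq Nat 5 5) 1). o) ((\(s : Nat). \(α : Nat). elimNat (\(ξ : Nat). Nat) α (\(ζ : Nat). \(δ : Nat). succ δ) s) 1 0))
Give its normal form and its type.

normal form:
  refl (Vec (Eq Nat 5 5) 1) (vcons (Eq Nat 5 5) 0 (refl Nat 5) (vnil (Eq Nat 5 5)))
the term's type:
  Eq (Vec (Eq Nat 5 5) 1) (vcons (Eq Nat 5 5) 0 (refl Nat 5) (vnil (Eq Nat 5 5))) (vcons (Eq Nat 5 5) 0 (refl Nat 5) (vnil (Eq Nat 5 5)))


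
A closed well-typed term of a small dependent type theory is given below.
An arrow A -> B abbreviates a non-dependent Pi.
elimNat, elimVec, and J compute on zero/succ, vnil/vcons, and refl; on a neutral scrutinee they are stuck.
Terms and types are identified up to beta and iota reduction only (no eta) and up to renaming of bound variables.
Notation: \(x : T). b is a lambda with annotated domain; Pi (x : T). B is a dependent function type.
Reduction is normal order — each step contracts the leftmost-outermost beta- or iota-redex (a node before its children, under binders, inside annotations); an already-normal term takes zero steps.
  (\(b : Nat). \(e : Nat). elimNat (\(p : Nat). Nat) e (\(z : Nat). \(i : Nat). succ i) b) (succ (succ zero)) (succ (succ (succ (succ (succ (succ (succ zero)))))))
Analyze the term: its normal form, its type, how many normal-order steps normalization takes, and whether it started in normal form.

resulting normal form:
  succ (succ (succ (succ (succ (succ (succ (succ (succ zero))))))))
inferred type:
  Nat
reduction steps (normal order): 9
started in normal form: no
first contracted redex: a beta-redex


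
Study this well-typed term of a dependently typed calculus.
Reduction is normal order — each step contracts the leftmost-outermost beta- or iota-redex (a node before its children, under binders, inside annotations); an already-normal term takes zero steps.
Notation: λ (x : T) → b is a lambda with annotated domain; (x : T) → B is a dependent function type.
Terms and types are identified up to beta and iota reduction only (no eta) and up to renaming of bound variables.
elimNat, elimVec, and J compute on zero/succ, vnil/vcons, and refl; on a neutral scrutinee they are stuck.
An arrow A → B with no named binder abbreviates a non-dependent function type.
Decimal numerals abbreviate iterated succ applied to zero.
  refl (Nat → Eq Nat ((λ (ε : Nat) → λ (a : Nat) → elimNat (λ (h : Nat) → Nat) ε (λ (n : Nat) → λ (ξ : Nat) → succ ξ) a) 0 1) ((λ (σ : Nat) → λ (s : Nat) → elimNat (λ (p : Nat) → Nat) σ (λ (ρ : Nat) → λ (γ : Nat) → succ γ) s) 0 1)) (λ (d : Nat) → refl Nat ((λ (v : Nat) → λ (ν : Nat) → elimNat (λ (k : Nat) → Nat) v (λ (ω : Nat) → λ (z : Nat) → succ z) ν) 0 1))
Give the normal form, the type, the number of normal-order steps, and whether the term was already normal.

resulting normal form:
  refl (Nat → Eq Nat 1 1) (λ (ε : Nat) → refl Nat 1)
the term's type:
  Eq (Nat → Eq Nat 1 1) (λ (ε : Nat) → refl Nat 1) (λ (a : Nat) → refl Nat 1)
steps to reach normal form (normal order): 18
started in normal form: no
first contracted redex: a beta-redex


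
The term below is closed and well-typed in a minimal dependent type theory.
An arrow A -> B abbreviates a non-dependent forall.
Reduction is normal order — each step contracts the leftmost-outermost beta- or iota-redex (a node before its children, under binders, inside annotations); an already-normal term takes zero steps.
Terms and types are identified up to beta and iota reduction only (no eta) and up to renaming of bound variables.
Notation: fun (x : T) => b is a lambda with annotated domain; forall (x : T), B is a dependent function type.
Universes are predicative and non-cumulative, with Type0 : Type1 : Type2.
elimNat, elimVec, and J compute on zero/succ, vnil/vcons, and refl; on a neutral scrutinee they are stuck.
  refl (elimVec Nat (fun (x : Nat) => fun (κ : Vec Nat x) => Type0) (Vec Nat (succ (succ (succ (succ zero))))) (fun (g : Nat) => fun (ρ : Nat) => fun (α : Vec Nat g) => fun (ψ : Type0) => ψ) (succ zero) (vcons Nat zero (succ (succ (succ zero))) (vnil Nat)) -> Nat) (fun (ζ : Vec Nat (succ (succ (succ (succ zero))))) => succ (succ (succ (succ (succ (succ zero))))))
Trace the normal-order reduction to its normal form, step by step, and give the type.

normal-order reduction sequence:
  refl (elimVec Nat (fun (x : Nat) => fun (κ : Vec Nat x) => Type0) (Vec Nat (succ (succ (succ (succ zero))))) (fun (g : Nat) => fun (ρ : Nat) => fun (α : Vec Nat g) => fun (ψ : Type0) => ψ) (succ zero) (vcons Nat zero (succ (succ (succ zero))) (vnil Nat)) -> Nat) (fun (ζ : Vec Nat (succ (succ (succ (succ zero))))) => succ (succ (succ (succ (succ (succ zero))))))
  ~> refl ((fun (x : Nat) => fun (κ : Nat) => fun (g : Vec Nat x) => fun (ρ : Type0) => ρ) zero (succ (succ (succ zero))) (vnil Nat) (elimVec Nat (fun (α : Nat) => fun (ψ : Vec Nat α) => Type0) (Vec Nat (succ (succ (succ (succ zero))))) (fun (ζ : Nat) => fun (ε : Nat) => fun (a : Vec Nat ζ) => fun (o : Type0) => o) zero (vnil Nat)) -> Nat) (fun (β : Vec Nat (succ (succ (succ (succ zero))))) => succ (succ (succ (succ (succ (succ zero))))))
  ~> refl ((fun (x : Nat) => fun (κ : Vec Nat zero) => fun (g : Type0) => g) (succ (succ (succ zero))) (vnil Nat) (elimVec Nat (fun (ρ : Nat) => fun (α : Vec Nat ρ) => Type0) (Vec Nat (succ (succ (succ (succ zero))))) (fun (ψ : Nat) => fun (ζ : Nat) => fun (ε : Vec Nat ψ) => fun (a : Type0) => a) zero (vnil Nat)) -> Nat) (fun (o : Vec Nat (succ (succ (succ (succ zero))))) => succ (succ (succ (succ (succ (succ zero))))))
  ~> refl ((fun (x : Vec Nat zero) => fun (κ : Type0) => κ) (vnil Nat) (elimVec Nat (fun (g : Nat) => fun (ρ : Vec Nat g) => Type0) (Vec Nat (succ (succ (succ (succ zero))))) (fun (α : Nat) => fun (ψ : Nat) => fun (ζ : Vec Nat α) => fun (ε : Type0) => ε) zero (vnil Nat)) -> Nat) (fun (a : Vec Nat (succ (succ (succ (succ zero))))) => succ (succ (succ (succ (succ (succ zero))))))
  ~> refl ((fun (x : Type0) => x) (elimVec Nat (fun (κ : Nat) => fun (g : Vec Nat κ) => Type0) (Vec Nat (succ (succ (succ (succ zero))))) (fun (ρ : Nat) => fun (α : Nat) => fun (ψ : Vec Nat ρ) => fun (ζ : Type0) => ζ) zero (vnil Nat)) -> Nat) (fun (ε : Vec Nat (succ (succ (succ (succ zero))))) => succ (succ (succ (succ (succ (succ zero))))))
  ~> refl (elimVec Nat (fun (x : Nat) => fun (κ : Vec Nat x) => Type0) (Vec Nat (succ (succ (succ (succ zero))))) (fun (g : Nat) => fun (ρ : Nat) => fun (α : Vec Nat g) => fun (ψ : Type0) => ψ) zero (vnil Nat) -> Nat) (fun (ζ : Vec Nat (succ (succ (succ (succ zero))))) => succ (succ (succ (succ (succ (succ zero))))))
  ~> refl (Vec Nat (succ (succ (succ (succ zero)))) -> Nat) (fun (x : Vec Nat (succ (succ (succ (succ zero))))) => succ (succ (succ (succ (succ (succ zero))))))
inferred type:
  Eq (Vec Nat (succ (succ (succ (succ zero)))) -> Nat) (fun (x : Vec Nat (succ (succ (succ (succ zero))))) => succ (succ (succ (succ (succ (succ zero)))))) (fun (κ : Vec Nat (succ (succ (succ (succ zero))))) => succ (succ (succ (succ (succ (succ zero))))))


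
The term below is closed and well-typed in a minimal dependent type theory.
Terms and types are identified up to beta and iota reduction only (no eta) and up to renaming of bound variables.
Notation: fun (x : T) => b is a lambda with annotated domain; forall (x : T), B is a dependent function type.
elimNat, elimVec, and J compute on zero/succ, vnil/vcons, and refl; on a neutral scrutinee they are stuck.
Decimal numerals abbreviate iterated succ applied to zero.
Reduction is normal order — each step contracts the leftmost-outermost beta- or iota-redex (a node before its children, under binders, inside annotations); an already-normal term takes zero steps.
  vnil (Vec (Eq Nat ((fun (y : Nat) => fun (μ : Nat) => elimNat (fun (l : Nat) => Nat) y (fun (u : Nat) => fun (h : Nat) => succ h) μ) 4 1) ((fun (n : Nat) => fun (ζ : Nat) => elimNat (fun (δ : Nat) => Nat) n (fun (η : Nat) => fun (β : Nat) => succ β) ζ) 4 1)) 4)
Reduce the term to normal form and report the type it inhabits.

reduced normal form:
  vnil (Vec (Eq Nat 5 5) 4)
inferred type:
  Vec (Vec (Eq Nat 5 5) 4) 0


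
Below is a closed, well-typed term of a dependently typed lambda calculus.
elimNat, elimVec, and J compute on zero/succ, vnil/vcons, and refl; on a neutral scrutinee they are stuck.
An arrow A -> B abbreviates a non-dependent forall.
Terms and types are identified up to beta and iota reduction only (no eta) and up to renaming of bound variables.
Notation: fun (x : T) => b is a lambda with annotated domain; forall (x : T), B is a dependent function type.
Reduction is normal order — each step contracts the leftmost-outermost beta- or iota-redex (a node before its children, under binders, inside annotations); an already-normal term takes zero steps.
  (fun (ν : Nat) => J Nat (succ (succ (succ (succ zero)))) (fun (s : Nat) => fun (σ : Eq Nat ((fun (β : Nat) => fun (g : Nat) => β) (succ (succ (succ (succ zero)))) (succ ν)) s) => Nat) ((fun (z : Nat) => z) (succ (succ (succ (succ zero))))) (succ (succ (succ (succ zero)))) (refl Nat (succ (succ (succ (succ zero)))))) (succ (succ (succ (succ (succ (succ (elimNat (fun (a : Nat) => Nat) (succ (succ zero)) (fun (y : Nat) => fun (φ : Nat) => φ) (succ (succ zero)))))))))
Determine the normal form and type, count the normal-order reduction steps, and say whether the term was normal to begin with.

normal form:
  succ (succ (succ (succ zero)))
inferred type:
  Nat
reduction steps (normal order): 3
already normal: no
first contracted redex: a beta-redex


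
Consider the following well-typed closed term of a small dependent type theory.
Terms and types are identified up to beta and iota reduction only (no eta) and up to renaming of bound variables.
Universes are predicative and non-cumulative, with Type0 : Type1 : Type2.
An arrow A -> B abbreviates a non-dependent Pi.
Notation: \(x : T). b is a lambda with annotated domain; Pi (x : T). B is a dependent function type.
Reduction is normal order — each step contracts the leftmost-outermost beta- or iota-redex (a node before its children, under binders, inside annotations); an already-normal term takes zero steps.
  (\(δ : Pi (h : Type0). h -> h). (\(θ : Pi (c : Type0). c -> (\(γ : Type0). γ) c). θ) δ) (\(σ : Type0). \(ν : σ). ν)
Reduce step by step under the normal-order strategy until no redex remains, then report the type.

reduction (normal order):
  (\(δ : Pi (h : Type0). h -> h). (\(θ : Pi (c : Type0). c -> (\(γ : Type0). γ) c). θ) δ) (\(σ : Type0). \(ν : σ). ν)
  ~> (\(δ : Pi (h : Type0). h -> (\(θ : Type0). θ) h). δ) (\(c : Type0). \(γ : c). γ)
  ~> \(δ : Type0). \(h : δ). h
inferred type:
  Pi (δ : Type0). δ -> δ


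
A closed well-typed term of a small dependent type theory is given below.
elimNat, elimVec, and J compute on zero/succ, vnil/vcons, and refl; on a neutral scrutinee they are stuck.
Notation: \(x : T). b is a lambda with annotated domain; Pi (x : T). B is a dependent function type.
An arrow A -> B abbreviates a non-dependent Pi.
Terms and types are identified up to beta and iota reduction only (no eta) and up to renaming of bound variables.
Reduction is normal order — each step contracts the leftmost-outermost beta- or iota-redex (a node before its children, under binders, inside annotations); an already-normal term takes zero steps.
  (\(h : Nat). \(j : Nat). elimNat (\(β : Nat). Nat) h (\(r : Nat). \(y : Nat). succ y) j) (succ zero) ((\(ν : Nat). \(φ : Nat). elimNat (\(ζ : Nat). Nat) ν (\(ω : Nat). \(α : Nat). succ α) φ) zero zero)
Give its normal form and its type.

reduced normal form:
  succ zero
inferred type:
  Nat
observation: reduction starts at a beta-redex, and 6 normal-order steps reach the normal form.
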